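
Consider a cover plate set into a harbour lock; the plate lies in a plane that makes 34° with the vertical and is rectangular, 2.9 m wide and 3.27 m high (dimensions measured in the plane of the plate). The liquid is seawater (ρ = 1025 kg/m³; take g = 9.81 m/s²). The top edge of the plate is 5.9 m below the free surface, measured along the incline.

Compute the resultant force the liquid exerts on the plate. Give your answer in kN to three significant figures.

F ≈ 596 kN

γ = ρg = 1025 × 9.81 / 1000 = 10.05525 kN/m³.
The plate makes 34° with the vertical, i.e. θ = 90° − 34° = 56° to the horizontal. Measuring y along the incline from the free-surface line, vertical depth h = y·sinθ with sinθ = 0.829038.
The centroid lies 3.27/2 = 1.635 m below the top edge, so y_c = 5.9 + 1.635 = 7.535 m and h_c = 7.535 × 0.829038 = 6.2468 m.
A = 2.9 × 3.27 = 9.483 m².
Resultant F = γ·h_c·A = 10.05525 × 6.2468 × 9.483 = 595.657 kN.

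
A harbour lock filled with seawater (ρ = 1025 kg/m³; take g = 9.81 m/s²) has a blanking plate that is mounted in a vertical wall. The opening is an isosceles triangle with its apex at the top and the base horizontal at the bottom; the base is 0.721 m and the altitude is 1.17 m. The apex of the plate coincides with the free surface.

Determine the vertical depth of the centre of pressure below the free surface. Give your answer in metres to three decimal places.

γ = ρg = 1025 × 9.81 / 1000 = 10.05525 kN/m³.
With the apex up, the centroid sits 2h/3 = 2 × 1.17/3 = 0.78 m below the apex, so the centroid depth is h_c = 0.78 m.
A = ½ × 0.721 × 1.17 = 0.421785 m².
Resultant F = γ·h_c·A = 10.05525 × 0.78 × 0.421785 = 3.3081 kN.
I_c = b·h³/36 = 0.721 × 1.17³/36 = 0.0320767 m⁴.
Centre of pressure: y_p = y_c + I_c/(y_c·A) = 0.78 + 0.0320767/(0.78 × 0.421785) = 0.78 + 0.0974999 = 0.8775 m along the plane.

h_p = 0.878 m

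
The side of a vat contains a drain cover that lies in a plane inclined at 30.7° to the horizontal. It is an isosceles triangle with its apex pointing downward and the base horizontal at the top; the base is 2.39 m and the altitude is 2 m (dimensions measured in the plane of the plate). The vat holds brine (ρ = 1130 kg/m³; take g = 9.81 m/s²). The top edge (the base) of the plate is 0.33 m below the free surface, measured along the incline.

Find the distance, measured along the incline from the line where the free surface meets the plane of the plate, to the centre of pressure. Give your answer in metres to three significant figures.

y_p = 1.22 m

γ = ρg = 1130 × 9.81 / 1000 = 11.0853 kN/m³.
Let θ = 30.7° be the plate's angle to the horizontal; measure y along the incline from where the plane meets the free surface. Vertical depth h = y·sinθ with sinθ = 0.510543.
With the apex down, the centroid sits h/3 = 2/3 = 0.666667 m below the base (the top edge), so y_c = 0.33 + 0.666667 = 0.996667 m and h_c = 0.996667 × 0.510543 = 0.508841 m.
A = ½ × 2.39 × 2 = 2.39 m².
Resultant F = γ·h_c·A = 11.0853 × 0.508841 × 2.39 = 13.4812 kN.
I_c = b·h³/36 = 2.39 × 2³/36 = 0.531111 m⁴.
Centre of pressure: y_p = y_c + I_c/(y_c·A) = 0.996667 + 0.531111/(0.996667 × 2.39) = 0.996667 + 0.222965 = 1.21963 m along the plane.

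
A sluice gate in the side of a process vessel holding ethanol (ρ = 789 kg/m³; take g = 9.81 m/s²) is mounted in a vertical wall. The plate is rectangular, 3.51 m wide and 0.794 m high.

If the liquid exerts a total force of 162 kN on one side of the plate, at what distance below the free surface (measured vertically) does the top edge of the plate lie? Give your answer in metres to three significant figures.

d_top ≈ 7.11 m

γ = ρg = 789 × 9.81 / 1000 = 7.74009 kN/m³.
A = 3.51 × 0.794 = 2.78694 m².
From F = γ·h_c·A, the centroid depth is h_c = 162/(7.74009 × 2.78694) = 7.51003 m.
The centroid lies 0.794/2 = 0.397 m below the top edge, so the top edge sits at h_top = 7.51003 − 0.397 = 7.11303 m below the surface.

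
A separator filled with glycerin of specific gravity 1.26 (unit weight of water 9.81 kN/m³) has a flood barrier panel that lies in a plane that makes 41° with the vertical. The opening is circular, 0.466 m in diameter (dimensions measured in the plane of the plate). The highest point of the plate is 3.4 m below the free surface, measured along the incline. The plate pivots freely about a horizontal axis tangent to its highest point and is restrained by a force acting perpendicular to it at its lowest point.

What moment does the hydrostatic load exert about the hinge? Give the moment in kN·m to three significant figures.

γ = 1.26 × 9.81 = 12.3606 kN/m³.
The plate makes 41° with the vertical, i.e. θ = 90° − 41° = 49° to the horizontal. Measuring y along the incline from the free-surface line, vertical depth h = y·sinθ with sinθ = 0.754710.
The centroid is at the centre, 0.233 m below the top of the plate, so y_c = 3.4 + 0.233 = 3.633 m and h_c = 3.633 × 0.754710 = 2.74186 m.
A = π(0.233)² = 0.170554 m².
Resultant F = γ·h_c·A = 12.3606 × 2.74186 × 0.170554 = 5.78025 kN.
I_c = πr⁴/4 = π × 0.233⁴/4 = 0.0023148 m⁴.
Centre of pressure: y_p = y_c + I_c/(y_c·A) = 3.633 + 0.0023148/(3.633 × 0.170554) = 3.633 + 0.00373582 = 3.63674 m along the plane.
The resultant acts 0.233 + 0.00373582 = 0.236736 m (along the plate) below the hinge at the top edge, so the moment about the hinge is M = F × 0.236736 = 5.78025 × 0.236736 = 1.36839 kN·m.

M ≈ 1.37 kN·m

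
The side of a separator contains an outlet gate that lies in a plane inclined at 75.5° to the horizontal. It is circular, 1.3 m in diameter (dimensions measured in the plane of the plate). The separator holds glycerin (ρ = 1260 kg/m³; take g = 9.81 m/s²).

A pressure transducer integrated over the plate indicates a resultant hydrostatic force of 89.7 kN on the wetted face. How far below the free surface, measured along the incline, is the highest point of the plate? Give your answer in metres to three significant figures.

γ = ρg = 1260 × 9.81 / 1000 = 12.3606 kN/m³.
A = π(0.65)² = 1.32732 m².
From F = γ·h_c·A, the centroid depth is h_c = 89.7/(12.3606 × 1.32732) = 5.46735 m.
Let θ = 75.5° be the plate's angle to the horizontal; measure y along the incline from where the plane meets the free surface. Vertical depth h = y·sinθ with sinθ = 0.968148.
Along the incline, y_c = h_c/sinθ = 5.46735/0.968148 = 5.64723 m.
The centroid is at the centre, 0.65 m below the top of the plate, so the highest point sits at y_top = 5.64723 − 0.65 = 4.99723 m along the incline.

y_top ≈ 5.00 m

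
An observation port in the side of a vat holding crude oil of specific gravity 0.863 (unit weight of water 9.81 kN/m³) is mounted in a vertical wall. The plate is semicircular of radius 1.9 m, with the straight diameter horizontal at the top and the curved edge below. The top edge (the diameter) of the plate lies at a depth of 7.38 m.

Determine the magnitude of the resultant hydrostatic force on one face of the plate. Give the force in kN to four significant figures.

F ≈ 393.0 kN

γ = 0.863 × 9.81 = 8.46603 kN/m³.
The centroid of a semicircle lies 4r/(3π) = 0.806385 m from the diameter, here below the top edge, so the centroid depth is h_c = 7.38 + 0.806385 = 8.18638 m.
A = πr²/2 = π × 1.9²/2 = 5.67057 m².
Resultant F = γ·h_c·A = 8.46603 × 8.18638 × 5.67057 = 393.005 kN.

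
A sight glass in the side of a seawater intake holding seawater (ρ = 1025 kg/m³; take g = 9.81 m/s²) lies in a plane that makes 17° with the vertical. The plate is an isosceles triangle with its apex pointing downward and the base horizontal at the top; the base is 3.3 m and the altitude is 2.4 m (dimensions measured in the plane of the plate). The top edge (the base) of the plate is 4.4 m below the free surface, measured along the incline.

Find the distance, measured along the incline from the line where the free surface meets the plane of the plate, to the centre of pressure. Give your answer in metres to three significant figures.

y_p = 5.26 m

γ = ρg = 1025 × 9.81 / 1000 = 10.05525 kN/m³.
The plate makes 17° with the vertical, i.e. θ = 90° − 17° = 73° to the horizontal. Measuring y along the incline from the free-surface line, vertical depth h = y·sinθ with sinθ = 0.956305.
With the apex down, the centroid sits h/3 = 2.4/3 = 0.8 m below the base (the top edge), so y_c = 4.4 + 0.8 = 5.2 m and h_c = 5.2 × 0.956305 = 4.97279 m.
A = ½ × 3.3 × 2.4 = 3.96 m².
Resultant F = γ·h_c·A = 10.05525 × 4.97279 × 3.96 = 198.01 kN.
I_c = b·h³/36 = 3.3 × 2.4³/36 = 1.2672 m⁴.
Centre of pressure: y_p = y_c + I_c/(y_c·A) = 5.2 + 1.2672/(5.2 × 3.96) = 5.2 + 0.0615385 = 5.26154 m along the plane.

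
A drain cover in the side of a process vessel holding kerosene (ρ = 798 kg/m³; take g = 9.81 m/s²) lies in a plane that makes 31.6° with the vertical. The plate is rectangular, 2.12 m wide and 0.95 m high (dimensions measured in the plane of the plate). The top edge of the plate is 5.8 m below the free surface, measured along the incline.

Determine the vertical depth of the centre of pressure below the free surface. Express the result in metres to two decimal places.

h_p = 5.35 m

γ = ρg = 798 × 9.81 / 1000 = 7.82838 kN/m³.
The plate makes 31.6° with the vertical, i.e. θ = 90° − 31.6° = 58.4° to the horizontal. Measuring y along the incline from the free-surface line, vertical depth h = y·sinθ with sinθ = 0.851727.
The centroid lies 0.95/2 = 0.475 m below the top edge, so y_c = 5.8 + 0.475 = 6.275 m and h_c = 6.275 × 0.851727 = 5.34459 m.
A = 2.12 × 0.95 = 2.014 m².
Resultant F = γ·h_c·A = 7.82838 × 5.34459 × 2.014 = 84.2647 kN.
I_c = b·h³/12 = 2.12 × 0.95³/12 = 0.15147 m⁴.
Centre of pressure: y_p = y_c + I_c/(y_c·A) = 6.275 + 0.15147/(6.275 × 2.014) = 6.275 + 0.0119854 = 6.28699 m along the plane.
Vertically, h_p = y_p·sinθ = 6.28699 × 0.851727 = 5.3548 m.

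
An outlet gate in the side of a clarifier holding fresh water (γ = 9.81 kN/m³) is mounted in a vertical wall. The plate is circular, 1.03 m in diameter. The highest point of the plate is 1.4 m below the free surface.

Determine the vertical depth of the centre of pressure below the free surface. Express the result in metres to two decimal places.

γ = 9.81 kN/m³.
The centroid is at the centre, 0.515 m below the top of the plate, so the centroid depth is h_c = 1.4 + 0.515 = 1.915 m.
A = π(0.515)² = 0.833229 m².
Resultant F = γ·h_c·A = 9.81 × 1.915 × 0.833229 = 15.6532 kN.
I_c = πr⁴/4 = π × 0.515⁴/4 = 0.0552483 m⁴.
Centre of pressure: y_p = y_c + I_c/(y_c·A) = 1.915 + 0.0552483/(1.915 × 0.833229) = 1.915 + 0.0346247 = 1.94962 m along the plane.

h_p = 1.95 m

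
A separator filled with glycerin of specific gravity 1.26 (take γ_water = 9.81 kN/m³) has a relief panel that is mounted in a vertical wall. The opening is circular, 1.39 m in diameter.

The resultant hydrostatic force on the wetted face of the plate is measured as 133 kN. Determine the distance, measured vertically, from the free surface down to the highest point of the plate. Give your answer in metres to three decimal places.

d_top ≈ 6.396 m

γ = 1.26 × 9.81 = 12.3606 kN/m³.
A = π(0.695)² = 1.51747 m².
From F = γ·h_c·A, the centroid depth is h_c = 133/(12.3606 × 1.51747) = 7.09075 m.
The centroid is at the centre, 0.695 m below the top of the plate, so the highest point sits at h_top = 7.09075 − 0.695 = 6.39575 m below the surface.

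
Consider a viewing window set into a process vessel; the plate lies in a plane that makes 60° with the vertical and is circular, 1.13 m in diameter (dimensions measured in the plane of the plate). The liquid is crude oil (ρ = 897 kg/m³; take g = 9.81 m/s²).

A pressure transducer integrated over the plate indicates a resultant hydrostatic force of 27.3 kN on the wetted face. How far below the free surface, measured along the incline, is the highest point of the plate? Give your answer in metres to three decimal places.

γ = ρg = 897 × 9.81 / 1000 = 8.79957 kN/m³.
A = π(0.565)² = 1.00287 m².
From F = γ·h_c·A, the centroid depth is h_c = 27.3/(8.79957 × 1.00287) = 3.09355 m.
The plate makes 60° with the vertical, i.e. θ = 90° − 60° = 30° to the horizontal. Measuring y along the incline from the free-surface line, vertical depth h = y·sinθ with sinθ = 0.500000.
Along the incline, y_c = h_c/sinθ = 3.09355/0.500000 = 6.1871 m.
The centroid is at the centre, 0.565 m below the top of the plate, so the highest point sits at y_top = 6.1871 − 0.565 = 5.6221 m along the incline.

y_top ≈ 5.622 m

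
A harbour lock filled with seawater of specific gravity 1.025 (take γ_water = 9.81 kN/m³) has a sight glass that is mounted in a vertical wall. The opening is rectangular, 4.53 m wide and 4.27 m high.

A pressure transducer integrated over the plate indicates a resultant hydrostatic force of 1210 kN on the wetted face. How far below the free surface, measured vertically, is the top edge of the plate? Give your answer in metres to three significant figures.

d_top ≈ 4.09 m

γ = 1.025 × 9.81 = 10.05525 kN/m³.
A = 4.53 × 4.27 = 19.3431 m².
From F = γ·h_c·A, the centroid depth is h_c = 1210/(10.05525 × 19.3431) = 6.22109 m.
The centroid lies 4.27/2 = 2.135 m below the top edge, so the top edge sits at h_top = 6.22109 − 2.135 = 4.08609 m below the surface.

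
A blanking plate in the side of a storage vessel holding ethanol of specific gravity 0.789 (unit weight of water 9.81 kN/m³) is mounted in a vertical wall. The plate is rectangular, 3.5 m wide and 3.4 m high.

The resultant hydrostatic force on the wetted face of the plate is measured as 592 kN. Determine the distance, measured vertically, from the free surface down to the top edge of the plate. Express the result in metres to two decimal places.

d_top ≈ 4.73 m

γ = 0.789 × 9.81 = 7.74009 kN/m³.
A = 3.5 × 3.4 = 11.9 m².
From F = γ·h_c·A, the centroid depth is h_c = 592/(7.74009 × 11.9) = 6.4273 m.
The centroid lies 3.4/2 = 1.7 m below the top edge, so the top edge sits at h_top = 6.4273 − 1.7 = 4.7273 m below the surface.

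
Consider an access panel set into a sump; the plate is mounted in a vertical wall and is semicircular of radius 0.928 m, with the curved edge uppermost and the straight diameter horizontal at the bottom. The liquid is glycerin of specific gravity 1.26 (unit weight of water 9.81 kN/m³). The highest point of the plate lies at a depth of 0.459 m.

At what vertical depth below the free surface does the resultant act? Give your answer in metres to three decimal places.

h_p = 1.054 m

γ = 1.26 × 9.81 = 12.3606 kN/m³.
The centroid lies 4r/(3π) = 0.393855 m above the diameter, so r − 4r/(3π) = 0.928 − 0.393855 = 0.534145 m below the topmost point, so the centroid depth is h_c = 0.459 + 0.534145 = 0.993145 m.
A = πr²/2 = π × 0.928²/2 = 1.35274 m².
Resultant F = γ·h_c·A = 12.3606 × 0.993145 × 1.35274 = 16.6061 kN.
I_c = (π/8 − 8/(9π))·r⁴ = 0.109757 × 0.928⁴ = 0.0813999 m⁴.
Centre of pressure: y_p = y_c + I_c/(y_c·A) = 0.993145 + 0.0813999/(0.993145 × 1.35274) = 0.993145 + 0.0605894 = 1.05373 m along the plane.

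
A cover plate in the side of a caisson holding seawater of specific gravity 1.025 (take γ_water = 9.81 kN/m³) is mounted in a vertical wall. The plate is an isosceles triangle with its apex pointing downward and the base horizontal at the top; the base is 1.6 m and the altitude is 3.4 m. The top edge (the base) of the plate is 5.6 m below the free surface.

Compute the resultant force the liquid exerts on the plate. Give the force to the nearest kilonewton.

F ≈ 184 kN

γ = 1.025 × 9.81 = 10.05525 kN/m³.
With the apex down, the centroid sits h/3 = 3.4/3 = 1.13333 m below the base (the top edge), so the centroid depth is h_c = 5.6 + 1.13333 = 6.73333 m.
A = ½ × 1.6 × 3.4 = 2.72 m².
Resultant F = γ·h_c·A = 10.05525 × 6.73333 × 2.72 = 184.158 kN.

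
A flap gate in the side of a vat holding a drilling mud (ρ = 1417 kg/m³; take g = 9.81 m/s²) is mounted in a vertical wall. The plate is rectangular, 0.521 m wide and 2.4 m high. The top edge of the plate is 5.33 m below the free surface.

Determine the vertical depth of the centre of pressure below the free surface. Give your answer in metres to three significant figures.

h_p = 6.60 m

γ = ρg = 1417 × 9.81 / 1000 = 13.90077 kN/m³.
The centroid lies 2.4/2 = 1.2 m below the top edge, so the centroid depth is h_c = 5.33 + 1.2 = 6.53 m.
A = 0.521 × 2.4 = 1.2504 m².
Resultant F = γ·h_c·A = 13.90077 × 6.53 × 1.2504 = 113.501 kN.
I_c = b·h³/12 = 0.521 × 2.4³/12 = 0.600192 m⁴.
Centre of pressure: y_p = y_c + I_c/(y_c·A) = 6.53 + 0.600192/(6.53 × 1.2504) = 6.53 + 0.0735069 = 6.60351 m along the plane.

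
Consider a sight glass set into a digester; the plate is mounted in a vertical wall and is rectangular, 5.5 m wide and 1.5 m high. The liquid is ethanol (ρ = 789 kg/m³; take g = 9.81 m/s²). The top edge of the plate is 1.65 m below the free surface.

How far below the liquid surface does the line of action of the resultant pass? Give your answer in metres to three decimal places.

h_p = 2.478 m

γ = ρg = 789 × 9.81 / 1000 = 7.74009 kN/m³.
The centroid lies 1.5/2 = 0.75 m below the top edge, so the centroid depth is h_c = 1.65 + 0.75 = 2.4 m.
A = 5.5 × 1.5 = 8.25 m².
Resultant F = γ·h_c·A = 7.74009 × 2.4 × 8.25 = 153.254 kN.
I_c = b·h³/12 = 5.5 × 1.5³/12 = 1.54688 m⁴.
Centre of pressure: y_p = y_c + I_c/(y_c·A) = 2.4 + 1.54688/(2.4 × 8.25) = 2.4 + 0.0781253 = 2.47813 m along the plane.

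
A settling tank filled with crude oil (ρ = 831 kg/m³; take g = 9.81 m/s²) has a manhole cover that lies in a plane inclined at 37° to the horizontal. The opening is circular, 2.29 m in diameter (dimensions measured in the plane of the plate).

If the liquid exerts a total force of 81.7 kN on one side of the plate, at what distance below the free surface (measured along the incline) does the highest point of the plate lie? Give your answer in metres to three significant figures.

y_top ≈ 2.90 m

γ = ρg = 831 × 9.81 / 1000 = 8.15211 kN/m³.
A = π(1.145)² = 4.11871 m².
From F = γ·h_c·A, the centroid depth is h_c = 81.7/(8.15211 × 4.11871) = 2.43327 m.
Let θ = 37° be the plate's angle to the horizontal; measure y along the incline from where the plane meets the free surface. Vertical depth h = y·sinθ with sinθ = 0.601815.
Along the incline, y_c = h_c/sinθ = 2.43327/0.601815 = 4.04322 m.
The centroid is at the centre, 1.145 m below the top of the plate, so the highest point sits at y_top = 4.04322 − 1.145 = 2.89822 m along the incline.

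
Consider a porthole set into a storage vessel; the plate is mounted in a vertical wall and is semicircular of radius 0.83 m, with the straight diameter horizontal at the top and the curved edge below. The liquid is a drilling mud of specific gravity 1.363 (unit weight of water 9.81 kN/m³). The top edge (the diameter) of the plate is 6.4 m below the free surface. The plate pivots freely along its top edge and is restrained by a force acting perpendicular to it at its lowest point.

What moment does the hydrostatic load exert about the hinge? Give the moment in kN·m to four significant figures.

γ = 1.363 × 9.81 = 13.37103 kN/m³.
The centroid of a semicircle lies 4r/(3π) = 0.352263 m from the diameter, here below the top edge, so the centroid depth is h_c = 6.4 + 0.352263 = 6.75226 m.
A = πr²/2 = π × 0.83²/2 = 1.08212 m².
Resultant F = γ·h_c·A = 13.37103 × 6.75226 × 1.08212 = 97.6988 kN.
I_c = (π/8 − 8/(9π))·r⁴ = 0.109757 × 0.83⁴ = 0.0520888 m⁴.
Centre of pressure: y_p = y_c + I_c/(y_c·A) = 6.75226 + 0.0520888/(6.75226 × 1.08212) = 6.75226 + 0.00712885 = 6.75939 m along the plane.
The resultant acts 0.352263 + 0.00712885 = 0.359392 m (along the plate) below the hinge at the top edge, so the moment about the hinge is M = F × 0.359392 = 97.6988 × 0.359392 = 35.1122 kN·m.

M ≈ 35.11 kN·m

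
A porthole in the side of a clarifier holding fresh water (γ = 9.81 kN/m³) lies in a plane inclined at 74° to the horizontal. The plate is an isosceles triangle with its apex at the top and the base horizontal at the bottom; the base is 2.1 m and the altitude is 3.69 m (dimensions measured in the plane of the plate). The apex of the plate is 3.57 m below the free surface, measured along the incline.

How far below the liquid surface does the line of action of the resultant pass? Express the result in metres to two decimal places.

h_p = 5.92 m

γ = 9.81 kN/m³.
Let θ = 74° be the plate's angle to the horizontal; measure y along the incline from where the plane meets the free surface. Vertical depth h = y·sinθ with sinθ = 0.961262.
With the apex up, the centroid sits 2h/3 = 2 × 3.69/3 = 2.46 m below the apex, so y_c = 3.57 + 2.46 = 6.03 m and h_c = 6.03 × 0.961262 = 5.79641 m.
A = ½ × 2.1 × 3.69 = 3.8745 m².
Resultant F = γ·h_c·A = 9.81 × 5.79641 × 3.8745 = 220.315 kN.
I_c = b·h³/36 = 2.1 × 3.69³/36 = 2.93087 m⁴.
Centre of pressure: y_p = y_c + I_c/(y_c·A) = 6.03 + 2.93087/(6.03 × 3.8745) = 6.03 + 0.125448 = 6.15545 m along the plane.
Vertically, h_p = y_p·sinθ = 6.15545 × 0.961262 = 5.917 m.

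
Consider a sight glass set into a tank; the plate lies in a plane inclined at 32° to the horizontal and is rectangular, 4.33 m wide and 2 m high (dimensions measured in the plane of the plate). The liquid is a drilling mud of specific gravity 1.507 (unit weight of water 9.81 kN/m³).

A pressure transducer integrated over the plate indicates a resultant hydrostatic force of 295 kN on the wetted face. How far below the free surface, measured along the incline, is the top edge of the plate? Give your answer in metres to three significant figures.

y_top ≈ 3.35 m

γ = 1.507 × 9.81 = 14.78367 kN/m³.
A = 4.33 × 2 = 8.66 m².
From F = γ·h_c·A, the centroid depth is h_c = 295/(14.78367 × 8.66) = 2.30421 m.
Let θ = 32° be the plate's angle to the horizontal; measure y along the incline from where the plane meets the free surface. Vertical depth h = y·sinθ with sinθ = 0.529919.
Along the incline, y_c = h_c/sinθ = 2.30421/0.529919 = 4.34823 m.
The centroid lies 2/2 = 1 m below the top edge, so the top edge sits at y_top = 4.34823 − 1 = 3.34823 m along the incline.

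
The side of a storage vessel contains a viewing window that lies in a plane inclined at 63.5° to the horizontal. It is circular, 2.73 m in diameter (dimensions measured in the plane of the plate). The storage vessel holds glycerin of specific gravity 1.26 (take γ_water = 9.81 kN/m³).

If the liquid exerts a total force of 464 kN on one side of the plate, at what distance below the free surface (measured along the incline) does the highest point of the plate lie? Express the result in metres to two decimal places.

γ = 1.26 × 9.81 = 12.3606 kN/m³.
A = π(1.365)² = 5.85349 m².
From F = γ·h_c·A, the centroid depth is h_c = 464/(12.3606 × 5.85349) = 6.41303 m.
Let θ = 63.5° be the plate's angle to the horizontal; measure y along the incline from where the plane meets the free surface. Vertical depth h = y·sinθ with sinθ = 0.894934.
Along the incline, y_c = h_c/sinθ = 6.41303/0.894934 = 7.16593 m.
The centroid is at the centre, 1.365 m below the top of the plate, so the highest point sits at y_top = 7.16593 − 1.365 = 5.80093 m along the incline.

y_top ≈ 5.80 m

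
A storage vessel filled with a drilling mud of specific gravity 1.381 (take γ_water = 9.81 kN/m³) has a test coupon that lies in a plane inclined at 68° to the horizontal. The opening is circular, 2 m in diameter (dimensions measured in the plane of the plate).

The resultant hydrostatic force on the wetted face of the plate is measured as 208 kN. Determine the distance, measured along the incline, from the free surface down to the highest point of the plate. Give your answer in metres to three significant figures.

y_top ≈ 4.27 m

γ = 1.381 × 9.81 = 13.54761 kN/m³.
A = π(1)² = 3.14159 m².
From F = γ·h_c·A, the centroid depth is h_c = 208/(13.54761 × 3.14159) = 4.8871 m.
Let θ = 68° be the plate's angle to the horizontal; measure y along the incline from where the plane meets the free surface. Vertical depth h = y·sinθ with sinθ = 0.927184.
Along the incline, y_c = h_c/sinθ = 4.8871/0.927184 = 5.27091 m.
The centroid is at the centre, 1 m below the top of the plate, so the highest point sits at y_top = 5.27091 − 1 = 4.27091 m along the incline.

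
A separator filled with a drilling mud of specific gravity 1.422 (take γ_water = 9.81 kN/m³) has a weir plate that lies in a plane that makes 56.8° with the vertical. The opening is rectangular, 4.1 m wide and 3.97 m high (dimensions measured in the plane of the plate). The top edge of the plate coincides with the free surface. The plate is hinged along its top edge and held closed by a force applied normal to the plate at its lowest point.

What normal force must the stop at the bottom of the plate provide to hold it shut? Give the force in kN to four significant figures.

γ = 1.422 × 9.81 = 13.94982 kN/m³.
The plate makes 56.8° with the vertical, i.e. θ = 90° − 56.8° = 33.2° to the horizontal. Measuring y along the incline from the free-surface line, vertical depth h = y·sinθ with sinθ = 0.547563.
The centroid lies 3.97/2 = 1.985 m below the top edge, so y_c = 1.985 m and h_c = 1.985 × 0.547563 = 1.08691 m.
A = 4.1 × 3.97 = 16.277 m².
Resultant F = γ·h_c·A = 13.94982 × 1.08691 × 16.277 = 246.795 kN.
I_c = b·h³/12 = 4.1 × 3.97³/12 = 21.3783 m⁴.
Centre of pressure: y_p = y_c + I_c/(y_c·A) = 1.985 + 21.3783/(1.985 × 16.277) = 1.985 + 0.661665 = 2.64667 m along the plane.
The resultant acts 1.985 + 0.661665 = 2.64667 m (along the plate) below the hinge at the top edge, so the moment about the hinge is M = F × 2.64667 = 246.795 × 2.64667 = 653.185 kN·m.
A normal force at the bottom, 3.97 m from the hinge, must supply this moment: P = 653.185/3.97 = 164.53 kN.

P ≈ 164.5 kN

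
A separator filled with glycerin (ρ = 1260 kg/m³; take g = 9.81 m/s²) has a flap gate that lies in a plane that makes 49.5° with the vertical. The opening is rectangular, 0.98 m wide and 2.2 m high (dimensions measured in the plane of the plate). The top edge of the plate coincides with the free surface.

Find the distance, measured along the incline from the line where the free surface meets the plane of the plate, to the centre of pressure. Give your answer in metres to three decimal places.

y_p = 1.467 m

γ = ρg = 1260 × 9.81 / 1000 = 12.3606 kN/m³.
The plate makes 49.5° with the vertical, i.e. θ = 90° − 49.5° = 40.5° to the horizontal. Measuring y along the incline from the free-surface line, vertical depth h = y·sinθ with sinθ = 0.649448.
The centroid lies 2.2/2 = 1.1 m below the top edge, so y_c = 1.1 m and h_c = 1.1 × 0.649448 = 0.714393 m.
A = 0.98 × 2.2 = 2.156 m².
Resultant F = γ·h_c·A = 12.3606 × 0.714393 × 2.156 = 19.0382 kN.
I_c = b·h³/12 = 0.98 × 2.2³/12 = 0.869587 m⁴.
Centre of pressure: y_p = y_c + I_c/(y_c·A) = 1.1 + 0.869587/(1.1 × 2.156) = 1.1 + 0.366667 = 1.46667 m along the plane.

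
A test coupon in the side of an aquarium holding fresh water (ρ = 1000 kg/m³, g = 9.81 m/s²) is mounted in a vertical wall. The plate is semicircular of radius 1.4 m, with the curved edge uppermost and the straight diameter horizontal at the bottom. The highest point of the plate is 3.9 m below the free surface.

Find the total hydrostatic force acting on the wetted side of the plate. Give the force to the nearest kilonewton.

γ = ρg = 1000 × 9.81 = 9810 N/m³ = 9.81 kN/m³.
The centroid lies 4r/(3π) = 0.594178 m above the diameter, so r − 4r/(3π) = 1.4 − 0.594178 = 0.805822 m below the topmost point, so the centroid depth is h_c = 3.9 + 0.805822 = 4.70582 m.
A = πr²/2 = π × 1.4²/2 = 3.07876 m².
Resultant F = γ·h_c·A = 9.81 × 4.70582 × 3.07876 = 142.128 kN.

F ≈ 142 kN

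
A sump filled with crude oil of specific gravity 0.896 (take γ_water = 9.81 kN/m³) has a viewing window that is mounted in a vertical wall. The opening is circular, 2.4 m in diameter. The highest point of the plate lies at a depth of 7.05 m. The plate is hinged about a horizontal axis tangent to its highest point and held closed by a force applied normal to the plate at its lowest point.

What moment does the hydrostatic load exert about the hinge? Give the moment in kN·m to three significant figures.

γ = 0.896 × 9.81 = 8.78976 kN/m³.
The centroid is at the centre, 1.2 m below the top of the plate, so the centroid depth is h_c = 7.05 + 1.2 = 8.25 m.
A = π(1.2)² = 4.52389 m².
Resultant F = γ·h_c·A = 8.78976 × 8.25 × 4.52389 = 328.052 kN.
I_c = πr⁴/4 = π × 1.2⁴/4 = 1.6286 m⁴.
Centre of pressure: y_p = y_c + I_c/(y_c·A) = 8.25 + 1.6286/(8.25 × 4.52389) = 8.25 + 0.0436364 = 8.29364 m along the plane.
The resultant acts 1.2 + 0.0436364 = 1.24364 m (along the plate) below the hinge at the top edge, so the moment about the hinge is M = F × 1.24364 = 328.052 × 1.24364 = 407.979 kN·m.

M ≈ 408 kN·m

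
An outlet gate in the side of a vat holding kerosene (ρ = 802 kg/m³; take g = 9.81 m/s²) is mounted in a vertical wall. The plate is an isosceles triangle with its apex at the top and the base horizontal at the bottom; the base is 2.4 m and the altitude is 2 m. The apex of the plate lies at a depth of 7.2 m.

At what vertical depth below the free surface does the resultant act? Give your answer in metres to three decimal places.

γ = ρg = 802 × 9.81 / 1000 = 7.86762 kN/m³.
With the apex up, the centroid sits 2h/3 = 2 × 2/3 = 1.33333 m below the apex, so the centroid depth is h_c = 7.2 + 1.33333 = 8.53333 m.
A = ½ × 2.4 × 2 = 2.4 m².
Resultant F = γ·h_c·A = 7.86762 × 8.53333 × 2.4 = 161.129 kN.
I_c = b·h³/36 = 2.4 × 2³/36 = 0.533333 m⁴.
Centre of pressure: y_p = y_c + I_c/(y_c·A) = 8.53333 + 0.533333/(8.53333 × 2.4) = 8.53333 + 0.0260417 = 8.55937 m along the plane.

h_p = 8.559 m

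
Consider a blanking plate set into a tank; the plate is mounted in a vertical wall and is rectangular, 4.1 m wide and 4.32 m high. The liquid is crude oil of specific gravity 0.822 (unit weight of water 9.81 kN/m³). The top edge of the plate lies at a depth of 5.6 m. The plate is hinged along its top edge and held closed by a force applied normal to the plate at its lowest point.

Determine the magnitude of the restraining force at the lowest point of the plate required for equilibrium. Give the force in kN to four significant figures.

P ≈ 605.6 kN

γ = 0.822 × 9.81 = 8.06382 kN/m³.
The centroid lies 4.32/2 = 2.16 m below the top edge, so the centroid depth is h_c = 5.6 + 2.16 = 7.76 m.
A = 4.1 × 4.32 = 17.712 m².
Resultant F = γ·h_c·A = 8.06382 × 7.76 × 17.712 = 1108.33 kN.
I_c = b·h³/12 = 4.1 × 4.32³/12 = 27.5457 m⁴.
Centre of pressure: y_p = y_c + I_c/(y_c·A) = 7.76 + 27.5457/(7.76 × 17.712) = 7.76 + 0.200412 = 7.96041 m along the plane.
The resultant acts 2.16 + 0.200412 = 2.36041 m (along the plate) below the hinge at the top edge, so the moment about the hinge is M = F × 2.36041 = 1108.33 × 2.36041 = 2616.11 kN·m.
A normal force at the bottom, 4.32 m from the hinge, must supply this moment: P = 2616.11/4.32 = 605.581 kN.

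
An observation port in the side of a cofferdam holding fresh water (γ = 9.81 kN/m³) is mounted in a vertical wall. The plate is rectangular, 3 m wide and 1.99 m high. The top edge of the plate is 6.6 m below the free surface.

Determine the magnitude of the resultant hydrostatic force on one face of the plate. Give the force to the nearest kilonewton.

F ≈ 445 kN

γ = 9.81 kN/m³.
The centroid lies 1.99/2 = 0.995 m below the top edge, so the centroid depth is h_c = 6.6 + 0.995 = 7.595 m.
A = 3 × 1.99 = 5.97 m².
Resultant F = γ·h_c·A = 9.81 × 7.595 × 5.97 = 444.806 kN.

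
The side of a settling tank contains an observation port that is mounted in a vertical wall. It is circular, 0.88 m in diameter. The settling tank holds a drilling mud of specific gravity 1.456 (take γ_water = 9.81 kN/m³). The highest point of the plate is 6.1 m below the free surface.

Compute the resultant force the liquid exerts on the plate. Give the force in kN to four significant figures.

γ = 1.456 × 9.81 = 14.28336 kN/m³.
The centroid is at the centre, 0.44 m below the top of the plate, so the centroid depth is h_c = 6.1 + 0.44 = 6.54 m.
A = π(0.44)² = 0.608212 m².
Resultant F = γ·h_c·A = 14.28336 × 6.54 × 0.608212 = 56.815 kN.

F ≈ 56.82 kN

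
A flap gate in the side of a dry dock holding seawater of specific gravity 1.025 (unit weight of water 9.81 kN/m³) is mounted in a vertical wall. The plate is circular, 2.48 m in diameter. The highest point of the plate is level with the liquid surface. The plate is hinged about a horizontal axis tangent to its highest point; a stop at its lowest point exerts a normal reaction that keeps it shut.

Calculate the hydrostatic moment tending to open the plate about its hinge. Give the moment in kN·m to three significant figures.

γ = 1.025 × 9.81 = 10.05525 kN/m³.
The centroid is at the centre, 1.24 m below the top of the plate, so the centroid depth is h_c = 1.24 m.
A = π(1.24)² = 4.83051 m².
Resultant F = γ·h_c·A = 10.05525 × 1.24 × 4.83051 = 60.2293 kN.
I_c = πr⁴/4 = π × 1.24⁴/4 = 1.85685 m⁴.
Centre of pressure: y_p = y_c + I_c/(y_c·A) = 1.24 + 1.85685/(1.24 × 4.83051) = 1.24 + 0.31 = 1.55 m along the plane.
The resultant acts 1.24 + 0.31 = 1.55 m (along the plate) below the hinge at the top edge, so the moment about the hinge is M = F × 1.55 = 60.2293 × 1.55 = 93.3554 kN·m.

M ≈ 93.4 kN·m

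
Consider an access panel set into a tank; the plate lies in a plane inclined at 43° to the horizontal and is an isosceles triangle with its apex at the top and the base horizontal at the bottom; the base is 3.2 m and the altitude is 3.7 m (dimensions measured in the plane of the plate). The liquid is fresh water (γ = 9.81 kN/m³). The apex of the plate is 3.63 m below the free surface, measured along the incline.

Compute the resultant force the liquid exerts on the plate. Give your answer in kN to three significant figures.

F ≈ 241 kN

γ = 9.81 kN/m³.
Let θ = 43° be the plate's angle to the horizontal; measure y along the incline from where the plane meets the free surface. Vertical depth h = y·sinθ with sinθ = 0.681998.
With the apex up, the centroid sits 2h/3 = 2 × 3.7/3 = 2.46667 m below the apex, so y_c = 3.63 + 2.46667 = 6.09667 m and h_c = 6.09667 × 0.681998 = 4.15792 m.
A = ½ × 3.2 × 3.7 = 5.92 m².
Resultant F = γ·h_c·A = 9.81 × 4.15792 × 5.92 = 241.472 kN.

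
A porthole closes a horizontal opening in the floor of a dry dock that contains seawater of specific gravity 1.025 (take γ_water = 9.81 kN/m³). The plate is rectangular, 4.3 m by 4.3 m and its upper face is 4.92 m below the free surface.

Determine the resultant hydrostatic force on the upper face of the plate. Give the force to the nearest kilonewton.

F ≈ 915 kN

γ = 1.025 × 9.81 = 10.05525 kN/m³.
The plate is horizontal, so pressure is uniform at p = γ·h = 10.05525 × 4.92 = 49.4718 kN/m².
A = 4.3 × 4.3 = 18.49 m².
F = p·A = 49.4718 × 18.49 = 914.734 kN.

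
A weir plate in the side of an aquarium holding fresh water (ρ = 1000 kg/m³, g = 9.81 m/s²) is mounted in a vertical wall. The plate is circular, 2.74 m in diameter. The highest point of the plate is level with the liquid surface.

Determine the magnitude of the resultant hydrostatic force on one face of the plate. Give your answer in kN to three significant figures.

F ≈ 79.2 kN

γ = ρg = 1000 × 9.81 = 9810 N/m³ = 9.81 kN/m³.
The centroid is at the centre, 1.37 m below the top of the plate, so the centroid depth is h_c = 1.37 m.
A = π(1.37)² = 5.89646 m².
Resultant F = γ·h_c·A = 9.81 × 1.37 × 5.89646 = 79.2467 kN.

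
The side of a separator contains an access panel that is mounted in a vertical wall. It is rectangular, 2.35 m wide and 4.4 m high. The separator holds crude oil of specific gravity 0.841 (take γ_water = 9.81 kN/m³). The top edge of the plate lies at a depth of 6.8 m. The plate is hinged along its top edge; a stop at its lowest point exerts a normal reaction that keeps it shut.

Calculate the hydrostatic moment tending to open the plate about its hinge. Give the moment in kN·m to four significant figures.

M ≈ 1827 kN·m

γ = 0.841 × 9.81 = 8.25021 kN/m³.
The centroid lies 4.4/2 = 2.2 m below the top edge, so the centroid depth is h_c = 6.8 + 2.2 = 9 m.
A = 2.35 × 4.4 = 10.34 m².
Resultant F = γ·h_c·A = 8.25021 × 9 × 10.34 = 767.765 kN.
I_c = b·h³/12 = 2.35 × 4.4³/12 = 16.6819 m⁴.
Centre of pressure: y_p = y_c + I_c/(y_c·A) = 9 + 16.6819/(9 × 10.34) = 9 + 0.17926 = 9.17926 m along the plane.
The resultant acts 2.2 + 0.17926 = 2.37926 m (along the plate) below the hinge at the top edge, so the moment about the hinge is M = F × 2.37926 = 767.765 × 2.37926 = 1826.71 kN·m.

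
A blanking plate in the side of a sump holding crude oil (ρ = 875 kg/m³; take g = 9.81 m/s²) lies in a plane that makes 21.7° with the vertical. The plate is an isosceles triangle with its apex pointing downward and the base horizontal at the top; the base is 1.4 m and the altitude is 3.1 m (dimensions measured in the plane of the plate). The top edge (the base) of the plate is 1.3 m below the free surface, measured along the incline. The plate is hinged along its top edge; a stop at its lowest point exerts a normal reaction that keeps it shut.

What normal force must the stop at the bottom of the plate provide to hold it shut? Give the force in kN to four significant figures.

P ≈ 16.44 kN

γ = ρg = 875 × 9.81 / 1000 = 8.58375 kN/m³.
The plate makes 21.7° with the vertical, i.e. θ = 90° − 21.7° = 68.3° to the horizontal. Measuring y along the incline from the free-surface line, vertical depth h = y·sinθ with sinθ = 0.929133.
With the apex down, the centroid sits h/3 = 3.1/3 = 1.03333 m below the base (the top edge), so y_c = 1.3 + 1.03333 = 2.33333 m and h_c = 2.33333 × 0.929133 = 2.16797 m.
A = ½ × 1.4 × 3.1 = 2.17 m².
Resultant F = γ·h_c·A = 8.58375 × 2.16797 × 2.17 = 40.3822 kN.
I_c = b·h³/36 = 1.4 × 3.1³/36 = 1.15854 m⁴.
Centre of pressure: y_p = y_c + I_c/(y_c·A) = 2.33333 + 1.15854/(2.33333 × 2.17) = 2.33333 + 0.22881 = 2.56214 m along the plane.
The resultant acts 1.03333 + 0.22881 = 1.26214 m (along the plate) below the hinge at the top edge, so the moment about the hinge is M = F × 1.26214 = 40.3822 × 1.26214 = 50.968 kN·m.
A normal force at the bottom, 3.1 m from the hinge, must supply this moment: P = 50.968/3.1 = 16.4413 kN.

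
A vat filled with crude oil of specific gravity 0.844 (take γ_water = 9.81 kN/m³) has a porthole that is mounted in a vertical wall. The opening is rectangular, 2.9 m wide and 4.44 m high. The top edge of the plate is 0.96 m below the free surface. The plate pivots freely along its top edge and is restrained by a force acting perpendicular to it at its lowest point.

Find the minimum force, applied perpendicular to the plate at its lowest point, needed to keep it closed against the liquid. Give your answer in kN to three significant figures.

P ≈ 209 kN

γ = 0.844 × 9.81 = 8.27964 kN/m³.
The centroid lies 4.44/2 = 2.22 m below the top edge, so the centroid depth is h_c = 0.96 + 2.22 = 3.18 m.
A = 2.9 × 4.44 = 12.876 m².
Resultant F = γ·h_c·A = 8.27964 × 3.18 × 12.876 = 339.015 kN.
I_c = b·h³/12 = 2.9 × 4.44³/12 = 21.1527 m⁴.
Centre of pressure: y_p = y_c + I_c/(y_c·A) = 3.18 + 21.1527/(3.18 × 12.876) = 3.18 + 0.516604 = 3.6966 m along the plane.
The resultant acts 2.22 + 0.516604 = 2.7366 m (along the plate) below the hinge at the top edge, so the moment about the hinge is M = F × 2.7366 = 339.015 × 2.7366 = 927.748 kN·m.
A normal force at the bottom, 4.44 m from the hinge, must supply this moment: P = 927.748/4.44 = 208.952 kN.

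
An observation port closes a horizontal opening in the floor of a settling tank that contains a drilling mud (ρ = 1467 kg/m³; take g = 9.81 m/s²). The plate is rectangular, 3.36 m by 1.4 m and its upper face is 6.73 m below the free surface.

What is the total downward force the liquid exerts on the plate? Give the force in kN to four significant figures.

γ = ρg = 1467 × 9.81 / 1000 = 14.39127 kN/m³.
The plate is horizontal, so pressure is uniform at p = γ·h = 14.39127 × 6.73 = 96.8532 kN/m².
A = 3.36 × 1.4 = 4.704 m².
F = p·A = 96.8532 × 4.704 = 455.597 kN.

F ≈ 455.6 kN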